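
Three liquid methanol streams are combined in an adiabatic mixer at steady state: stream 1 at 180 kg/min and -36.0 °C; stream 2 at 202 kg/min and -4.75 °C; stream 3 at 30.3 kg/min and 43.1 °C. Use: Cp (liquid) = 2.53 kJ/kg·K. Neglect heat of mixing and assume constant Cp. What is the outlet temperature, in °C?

No heat crosses the boundary, so H_out = H_in.
Σ ṁᵢCp,ᵢTᵢ = 180×2.53×-36.0 + 202×2.53×-4.75 + 30.3×2.53×43.1 = -15518
Σ ṁᵢCp,ᵢ = 180×2.53 + 202×2.53 + 30.3×2.53 = 1043.1
T_out = -15518 / 1043.1 = -14.876 °C

T_out = -14.9 °C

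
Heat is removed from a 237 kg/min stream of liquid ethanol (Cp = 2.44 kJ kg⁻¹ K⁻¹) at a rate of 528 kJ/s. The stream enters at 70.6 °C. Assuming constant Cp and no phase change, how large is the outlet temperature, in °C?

Q = 528 kJ/s = 31680 kJ/min
ΔT = Q/(ṁ·Cp) = 31680/(237×2.44) = 54.783 K
T_out = 70.6 − 54.783 = 15.817 °C

T_out = 15.8 °C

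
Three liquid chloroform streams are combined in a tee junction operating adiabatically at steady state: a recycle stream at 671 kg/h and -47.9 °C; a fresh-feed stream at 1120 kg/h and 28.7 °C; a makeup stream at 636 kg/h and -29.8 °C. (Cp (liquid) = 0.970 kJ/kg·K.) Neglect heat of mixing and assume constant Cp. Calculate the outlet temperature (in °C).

T_out = -7.81 °C

No heat crosses the boundary, so H_out = H_in.
T_out = Σ ṁᵢCp,ᵢTᵢ / Σ ṁᵢCp,ᵢ
      = -18381 / 2354.2 = -7.8079 °C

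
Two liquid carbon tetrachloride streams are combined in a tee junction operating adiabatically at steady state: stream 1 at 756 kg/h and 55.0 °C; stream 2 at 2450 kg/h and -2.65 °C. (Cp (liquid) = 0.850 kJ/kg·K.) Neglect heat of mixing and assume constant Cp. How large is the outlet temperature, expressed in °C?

T_out = 10.9 °C

Energy balance with Q = 0: Σ ṁᵢCp,ᵢ(T_out − Tᵢ) = 0
Σ ṁᵢCp,ᵢTᵢ = 756×0.850×55.0 + 2450×0.850×-2.65 = 29824
Σ ṁᵢCp,ᵢ = 756×0.850 + 2450×0.850 = 2725.1
T_out = 29824 / 2725.1 = 10.944 °C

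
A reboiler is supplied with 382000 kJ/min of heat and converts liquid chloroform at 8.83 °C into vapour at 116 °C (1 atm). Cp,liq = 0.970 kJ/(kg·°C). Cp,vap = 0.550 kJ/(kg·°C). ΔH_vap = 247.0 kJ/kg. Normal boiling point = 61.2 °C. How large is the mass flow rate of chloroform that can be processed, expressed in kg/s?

Δh = 0.970×(61.2−8.83) + 247.0 + 0.550×(116−61.2) = 327.94 kJ/kg
Q = 382000 kJ/min = 6366.7 kJ/s = 6366.7 kJ/s
ṁ = Q/Δh = 6366.7 / 327.94 = 19.414 kg/s

ṁ = 19.4 kg/s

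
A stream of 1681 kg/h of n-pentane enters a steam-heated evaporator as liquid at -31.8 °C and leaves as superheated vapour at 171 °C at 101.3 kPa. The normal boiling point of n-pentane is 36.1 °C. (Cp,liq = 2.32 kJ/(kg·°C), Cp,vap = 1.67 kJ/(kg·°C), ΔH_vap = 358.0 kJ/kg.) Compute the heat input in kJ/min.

Q = 20800 kJ/min

liquid -31.8→36.1 °C: 157.53 kJ/kg
vaporisation at 36.1 °C: 358 kJ/kg
vapour 36.1→171 °C: 225.28 kJ/kg
Δh = 157.53 + 358 + 225.28 = 740.81 kJ/kg
Q = ṁ·Δh = 1681 kg/h × 740.81 kJ/kg = 1.2453e+06 kJ/h
|Q| = 345.92 kW = 20755 kJ/min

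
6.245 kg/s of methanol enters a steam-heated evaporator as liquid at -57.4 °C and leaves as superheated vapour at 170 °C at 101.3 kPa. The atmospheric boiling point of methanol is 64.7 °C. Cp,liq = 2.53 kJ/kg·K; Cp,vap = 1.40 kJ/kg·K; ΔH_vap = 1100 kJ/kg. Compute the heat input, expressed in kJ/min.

liquid -57.4→64.7 °C: 308.91 kJ/kg
vaporisation at 64.7 °C: 1100 kJ/kg
vapour 64.7→170 °C: 147.42 kJ/kg
Δh = 308.91 + 1100 + 147.42 = 1556.3 kJ/kg
Q = ṁ·Δh = 6.245 kg/s × 1556.3 kJ/kg = 9719.3 kJ/s
|Q| = 9719.3 kW = 583160 kJ/min

Q = 583000 kJ/min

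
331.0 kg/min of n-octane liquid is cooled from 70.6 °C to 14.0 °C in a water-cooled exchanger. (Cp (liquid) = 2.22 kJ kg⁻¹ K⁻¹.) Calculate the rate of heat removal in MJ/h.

Q_c = 2500 MJ/h

Q = ṁ·Cp·ΔT = 331.0 × 2.22 × (14.0 − 70.6) = -41591 kJ/min
Converting: 41591 / 60 s = 693.18 kW
Cooling duty = 2495.4 MJ/h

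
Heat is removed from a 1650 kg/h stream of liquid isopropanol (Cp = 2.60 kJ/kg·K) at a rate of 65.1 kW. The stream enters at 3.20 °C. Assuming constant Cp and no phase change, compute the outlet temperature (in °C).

Q = 65.1 kW = 234360 kJ/h
ΔT = Q/(ṁ·Cp) = 234360/(1650×2.60) = 54.629 K
T_out = 3.20 − 54.629 = -51.429 °C

T_out = -51.4 °C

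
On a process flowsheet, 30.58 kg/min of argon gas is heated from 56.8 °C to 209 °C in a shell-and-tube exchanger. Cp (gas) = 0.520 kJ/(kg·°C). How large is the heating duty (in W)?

Q = 40300 W

Q = ṁ·Cp·ΔT = 30.58 × 0.520 × (209 − 56.8) = 2420.2 kJ/min
Converting: 2420.2 / 60 s = 40.337 kW
Heating duty = 40337 W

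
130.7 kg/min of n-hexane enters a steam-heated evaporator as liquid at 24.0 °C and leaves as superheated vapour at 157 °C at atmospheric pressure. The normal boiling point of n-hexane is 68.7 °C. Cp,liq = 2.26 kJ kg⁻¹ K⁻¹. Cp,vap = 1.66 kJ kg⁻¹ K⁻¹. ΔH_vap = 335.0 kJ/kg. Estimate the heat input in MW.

liquid 24.0→68.7 °C: 101.02 kJ/kg
vaporisation at 68.7 °C: 335 kJ/kg
vapour 68.7→157 °C: 146.58 kJ/kg
Δh = 101.02 + 335 + 146.58 = 582.6 kJ/kg
Q = ṁ·Δh = 130.7 kg/min × 582.6 kJ/kg = 76146 kJ/min
|Q| = 1269.1 kW = 1.2691 MW

Q = 1.27 MW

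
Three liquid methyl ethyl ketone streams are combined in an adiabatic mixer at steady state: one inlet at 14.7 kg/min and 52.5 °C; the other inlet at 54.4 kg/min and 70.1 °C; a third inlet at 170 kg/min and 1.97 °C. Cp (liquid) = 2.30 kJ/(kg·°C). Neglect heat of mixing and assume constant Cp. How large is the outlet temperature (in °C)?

Energy balance with Q = 0: Σ ṁᵢCp,ᵢ(T_out − Tᵢ) = 0
Σ ṁᵢCp,ᵢTᵢ = 14.7×2.30×52.5 + 54.4×2.30×70.1 + 170×2.30×1.97 = 11316
Σ ṁᵢCp,ᵢ = 14.7×2.30 + 54.4×2.30 + 170×2.30 = 549.93
T_out = 11316 / 549.93 = 20.578 °C

T_out = 20.6 °C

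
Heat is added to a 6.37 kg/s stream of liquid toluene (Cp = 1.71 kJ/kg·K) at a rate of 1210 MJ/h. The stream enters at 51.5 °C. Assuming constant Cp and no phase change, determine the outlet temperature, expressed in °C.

T_out = 82.4 °C

Q = 1210 MJ/h = 336.11 kJ/s
ΔT = Q/(ṁ·Cp) = 336.11/(6.37×1.71) = 30.857 K
T_out = 51.5 + 30.857 = 82.357 °C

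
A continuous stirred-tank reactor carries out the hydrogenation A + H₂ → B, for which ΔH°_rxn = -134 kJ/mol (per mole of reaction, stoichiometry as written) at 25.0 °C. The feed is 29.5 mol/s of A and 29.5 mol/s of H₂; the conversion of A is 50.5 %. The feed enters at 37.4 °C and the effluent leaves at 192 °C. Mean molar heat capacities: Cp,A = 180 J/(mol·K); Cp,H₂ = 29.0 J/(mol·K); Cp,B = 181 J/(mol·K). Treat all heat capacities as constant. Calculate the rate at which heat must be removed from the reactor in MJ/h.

Extent of reaction ξ = 0.505 × 29.5 = 14.898 mol/s
Reaction term: ξ·ΔH°_rxn = 14.898 × -134 = -1996.3 kJ/s
Sensible, feed 37.4→25 °C: -76.452 kJ/s
Outlet flows (mol/s): A 14.602, H₂ 14.602, B 14.898
Sensible, products 25→192 °C: 959.98 kJ/s
Q = ΔH = -1112.7 kJ/s = -1112.7 kW
Heat removed = 4005.9 MJ/h

Q_out = 4010 MJ/h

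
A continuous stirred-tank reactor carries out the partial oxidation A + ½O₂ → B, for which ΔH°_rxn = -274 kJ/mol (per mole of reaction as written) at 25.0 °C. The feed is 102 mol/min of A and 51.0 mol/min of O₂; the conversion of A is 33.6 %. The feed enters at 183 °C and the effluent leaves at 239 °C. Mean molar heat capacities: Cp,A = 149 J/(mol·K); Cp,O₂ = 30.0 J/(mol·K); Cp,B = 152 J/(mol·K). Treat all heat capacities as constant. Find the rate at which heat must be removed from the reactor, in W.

Extent of reaction ξ = 0.336 × 102 = 34.272 mol/min
Reaction term: ξ·ΔH°_rxn = 34.272 × -274 = -9390.5 kJ/min
Sensible, feed 183→25 °C: -2643 kJ/min
Outlet flows (mol/min): A 67.728, O₂ 33.864, B 34.272
Sensible, products 25→239 °C: 3491.8 kJ/min
Q = ΔH = -8541.8 kJ/min = -142.36 kW
Heat removed = 142360 W

Q_out = 142000 W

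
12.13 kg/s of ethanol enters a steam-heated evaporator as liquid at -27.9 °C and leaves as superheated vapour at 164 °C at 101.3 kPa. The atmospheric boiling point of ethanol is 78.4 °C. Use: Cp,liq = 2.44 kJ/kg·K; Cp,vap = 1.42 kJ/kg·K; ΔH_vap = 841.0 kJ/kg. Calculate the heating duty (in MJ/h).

liquid -27.9→78.4 °C: 259.37 kJ/kg
vaporisation at 78.4 °C: 841 kJ/kg
vapour 78.4→164 °C: 121.55 kJ/kg
Δh = 259.37 + 841 + 121.55 = 1221.9 kJ/kg
Q = ṁ·Δh = 12.13 kg/s × 1221.9 kJ/kg = 14822 kJ/s
|Q| = 14822 kW = 53359 MJ/h

Q = 53400 MJ/h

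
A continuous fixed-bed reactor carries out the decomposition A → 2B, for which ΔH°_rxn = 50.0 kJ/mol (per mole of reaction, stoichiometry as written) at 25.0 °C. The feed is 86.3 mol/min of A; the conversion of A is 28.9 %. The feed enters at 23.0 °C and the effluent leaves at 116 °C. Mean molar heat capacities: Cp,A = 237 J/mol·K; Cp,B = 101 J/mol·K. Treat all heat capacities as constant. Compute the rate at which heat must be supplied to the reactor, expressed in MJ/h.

Extent of reaction ξ = 0.289 × 86.3 = 24.941 mol/min
Reaction term: ξ·ΔH°_rxn = 24.941 × 50.0 = 1247 kJ/min
Sensible, feed 23.0→25 °C: 40.906 kJ/min
Outlet flows (mol/min): A 61.359, B 49.881
Sensible, products 25→116 °C: 1781.8 kJ/min
Q = ΔH = 3069.7 kJ/min = 51.162 kW
Heat supplied = 184.18 MJ/h

Q_in = 184 MJ/h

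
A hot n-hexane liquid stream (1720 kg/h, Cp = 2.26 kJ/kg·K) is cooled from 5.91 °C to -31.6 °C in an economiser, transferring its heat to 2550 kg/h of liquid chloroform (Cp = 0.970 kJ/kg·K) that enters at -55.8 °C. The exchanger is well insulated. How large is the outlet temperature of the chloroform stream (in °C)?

Heat released by hot stream: Q = 1720 × 2.26 × (5.91 − -31.6) = 145810 kJ/h
Energy balance on cold side (adiabatic exchanger): Q = ṁ_c·Cp_c·(T_c,out − T_c,in)
T_c,out = -55.8 + 145810/(2550 × 0.970) = 3.1484 °C

T_c,out = 3.15 °C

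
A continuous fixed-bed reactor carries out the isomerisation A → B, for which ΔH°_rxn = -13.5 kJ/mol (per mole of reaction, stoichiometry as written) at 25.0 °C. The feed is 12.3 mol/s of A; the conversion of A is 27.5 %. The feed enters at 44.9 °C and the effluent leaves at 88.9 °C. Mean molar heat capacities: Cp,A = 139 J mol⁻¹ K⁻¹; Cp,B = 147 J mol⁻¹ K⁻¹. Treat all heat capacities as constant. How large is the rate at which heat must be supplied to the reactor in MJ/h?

Extent of reaction ξ = 0.275 × 12.3 = 3.3825 mol/s
Reaction term: ξ·ΔH°_rxn = 3.3825 × -13.5 = -45.664 kJ/s
Sensible, feed 44.9→25 °C: -34.023 kJ/s
Outlet flows (mol/s): A 8.9175, B 3.3825
Sensible, products 25→88.9 °C: 110.98 kJ/s
Q = ΔH = 31.292 kJ/s = 31.292 kW
Heat supplied = 112.65 MJ/h

Q_in = 113 MJ/h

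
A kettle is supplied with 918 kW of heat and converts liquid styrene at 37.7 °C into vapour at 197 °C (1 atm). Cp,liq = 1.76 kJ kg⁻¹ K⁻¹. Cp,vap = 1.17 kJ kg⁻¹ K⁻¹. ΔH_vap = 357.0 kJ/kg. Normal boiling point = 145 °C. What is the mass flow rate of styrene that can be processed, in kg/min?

Δh = 1.76×(145−37.7) + 357.0 + 1.17×(197−145) = 606.69 kJ/kg
Q = 918 kW = 918 kJ/s = 55080 kJ/min
ṁ = Q/Δh = 55080 / 606.69 = 90.788 kg/min

ṁ = 90.8 kg/min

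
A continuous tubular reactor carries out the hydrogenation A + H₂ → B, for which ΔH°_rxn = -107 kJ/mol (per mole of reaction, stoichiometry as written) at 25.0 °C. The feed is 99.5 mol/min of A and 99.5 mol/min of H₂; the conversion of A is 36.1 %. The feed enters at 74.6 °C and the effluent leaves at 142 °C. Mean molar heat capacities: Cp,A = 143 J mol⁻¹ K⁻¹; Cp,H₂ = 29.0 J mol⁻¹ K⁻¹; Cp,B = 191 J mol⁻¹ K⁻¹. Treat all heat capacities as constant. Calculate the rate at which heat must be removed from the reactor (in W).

Q_out = 43500 W

Extent of reaction ξ = 0.361 × 99.5 = 35.919 mol/min
Reaction term: ξ·ΔH°_rxn = 35.919 × -107 = -3843.4 kJ/min
Sensible, feed 74.6→25 °C: -848.85 kJ/min
Outlet flows (mol/min): A 63.581, H₂ 63.581, B 35.919
Sensible, products 25→142 °C: 2082.2 kJ/min
Q = ΔH = -2610.1 kJ/min = -43.501 kW
Heat removed = 43501 W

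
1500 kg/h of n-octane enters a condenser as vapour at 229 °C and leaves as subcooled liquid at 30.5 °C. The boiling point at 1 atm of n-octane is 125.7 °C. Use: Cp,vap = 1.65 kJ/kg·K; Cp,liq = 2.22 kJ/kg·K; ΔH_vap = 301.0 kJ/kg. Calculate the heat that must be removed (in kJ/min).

Q_c = 17100 kJ/min

vapour 229→125.7 °C: -170.44 kJ/kg
condensation at 125.7 °C: -301 kJ/kg
liquid 125.7→30.5 °C: -211.34 kJ/kg
Δh = -170.44 + -301 + -211.34 = -682.79 kJ/kg
Q = ṁ·Δh = 1500 kg/h × -682.79 kJ/kg = -1.0242e+06 kJ/h
|Q| = 284.5 kW = 17070 kJ/min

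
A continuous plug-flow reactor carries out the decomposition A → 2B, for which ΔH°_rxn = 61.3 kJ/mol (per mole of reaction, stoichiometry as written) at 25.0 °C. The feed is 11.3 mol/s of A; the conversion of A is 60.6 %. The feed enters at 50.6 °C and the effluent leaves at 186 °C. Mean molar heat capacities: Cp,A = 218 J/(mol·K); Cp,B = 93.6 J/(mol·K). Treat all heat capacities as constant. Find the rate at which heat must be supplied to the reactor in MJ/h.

Q_in = 2590 MJ/h

Extent of reaction ξ = 0.606 × 11.3 = 6.8478 mol/s
Reaction term: ξ·ΔH°_rxn = 6.8478 × 61.3 = 419.77 kJ/s
Sensible, feed 50.6→25 °C: -63.063 kJ/s
Outlet flows (mol/s): A 4.4522, B 13.696
Sensible, products 25→186 °C: 362.65 kJ/s
Q = ΔH = 719.36 kJ/s = 719.36 kW
Heat supplied = 2589.7 MJ/h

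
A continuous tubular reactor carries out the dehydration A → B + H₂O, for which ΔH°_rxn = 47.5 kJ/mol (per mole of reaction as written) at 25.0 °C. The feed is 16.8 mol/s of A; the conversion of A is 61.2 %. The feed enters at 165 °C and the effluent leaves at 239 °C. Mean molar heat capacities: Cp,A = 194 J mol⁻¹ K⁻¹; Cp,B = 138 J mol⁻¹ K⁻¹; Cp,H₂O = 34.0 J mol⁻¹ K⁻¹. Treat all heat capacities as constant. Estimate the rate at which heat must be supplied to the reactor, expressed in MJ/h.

Q_in = 2450 MJ/h

Extent of reaction ξ = 0.612 × 16.8 = 10.282 mol/s
Reaction term: ξ·ΔH°_rxn = 10.282 × 47.5 = 488.38 kJ/s
Sensible, feed 165→25 °C: -456.29 kJ/s
Outlet flows (mol/s): A 6.5184, B 10.282, H₂O 10.282
Sensible, products 25→239 °C: 649.06 kJ/s
Q = ΔH = 681.15 kJ/s = 681.15 kW
Heat supplied = 2452.1 MJ/h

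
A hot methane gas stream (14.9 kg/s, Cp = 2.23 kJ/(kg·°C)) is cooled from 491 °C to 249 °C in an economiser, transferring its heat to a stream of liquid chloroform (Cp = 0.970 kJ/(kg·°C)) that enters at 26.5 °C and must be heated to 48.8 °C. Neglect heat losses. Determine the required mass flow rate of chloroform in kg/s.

Heat released by hot stream: Q = 14.9 × 2.23 × (491 − 249) = 8040.9 kJ/s
Energy balance on cold side (adiabatic exchanger): Q = ṁ_c·Cp_c·(T_c,out − T_c,in)
ṁ_c = 8040.9 / [0.970 × (48.8 − 26.5)] = 371.73 kg/s

ṁ_c = 372 kg/s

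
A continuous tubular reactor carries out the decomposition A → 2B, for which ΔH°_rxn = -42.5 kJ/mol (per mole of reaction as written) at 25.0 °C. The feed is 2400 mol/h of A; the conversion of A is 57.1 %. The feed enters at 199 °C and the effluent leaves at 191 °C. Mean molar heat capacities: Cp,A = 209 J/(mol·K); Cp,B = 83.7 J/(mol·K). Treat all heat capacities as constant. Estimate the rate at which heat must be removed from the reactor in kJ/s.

Extent of reaction ξ = 0.571 × 2400 = 1370.4 mol/h
Reaction term: ξ·ΔH°_rxn = 1370.4 × -42.5 = -58242 kJ/h
Sensible, feed 199→25 °C: -87278 kJ/h
Outlet flows (mol/h): A 1029.6, B 2740.8
Sensible, products 25→191 °C: 73802 kJ/h
Q = ΔH = -71718 kJ/h = -19.922 kW
Heat removed = 19.922 kJ/s

Q_out = 19.9 kJ/s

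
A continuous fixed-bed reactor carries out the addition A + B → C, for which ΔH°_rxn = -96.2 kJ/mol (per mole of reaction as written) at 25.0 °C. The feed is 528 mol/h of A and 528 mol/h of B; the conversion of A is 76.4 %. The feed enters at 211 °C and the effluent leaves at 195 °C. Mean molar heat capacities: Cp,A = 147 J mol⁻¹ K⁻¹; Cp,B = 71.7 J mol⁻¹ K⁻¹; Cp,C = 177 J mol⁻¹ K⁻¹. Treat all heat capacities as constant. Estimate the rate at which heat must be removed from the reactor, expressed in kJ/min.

Q_out = 725 kJ/min

Extent of reaction ξ = 0.764 × 528 = 403.39 mol/h
Reaction term: ξ·ΔH°_rxn = 403.39 × -96.2 = -38806 kJ/h
Sensible, feed 211→25 °C: -21478 kJ/h
Outlet flows (mol/h): A 124.61, B 124.61, C 403.39
Sensible, products 25→195 °C: 16771 kJ/h
Q = ΔH = -43514 kJ/h = -12.087 kW
Heat removed = 725.23 kJ/min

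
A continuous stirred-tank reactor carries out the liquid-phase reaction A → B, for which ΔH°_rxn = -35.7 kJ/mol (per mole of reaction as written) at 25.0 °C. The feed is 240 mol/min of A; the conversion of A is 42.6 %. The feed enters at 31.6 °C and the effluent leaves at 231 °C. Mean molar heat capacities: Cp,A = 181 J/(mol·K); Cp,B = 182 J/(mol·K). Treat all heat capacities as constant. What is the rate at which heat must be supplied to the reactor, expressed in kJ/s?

Q_in = 83.9 kJ/s

Extent of reaction ξ = 0.426 × 240 = 102.24 mol/min
Reaction term: ξ·ΔH°_rxn = 102.24 × -35.7 = -3650 kJ/min
Sensible, feed 31.6→25 °C: -286.7 kJ/min
Outlet flows (mol/min): A 137.76, B 102.24
Sensible, products 25→231 °C: 8969.7 kJ/min
Q = ΔH = 5033 kJ/min = 83.884 kW
Heat supplied = 83.884 kJ/s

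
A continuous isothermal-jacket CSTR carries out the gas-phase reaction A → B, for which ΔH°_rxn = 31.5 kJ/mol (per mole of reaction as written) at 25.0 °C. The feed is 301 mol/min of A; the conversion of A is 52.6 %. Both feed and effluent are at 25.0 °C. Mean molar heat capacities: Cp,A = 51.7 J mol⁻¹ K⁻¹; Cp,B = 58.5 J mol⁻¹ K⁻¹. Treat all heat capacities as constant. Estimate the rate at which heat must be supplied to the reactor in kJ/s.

Q_in = 83.1 kJ/s

Extent of reaction ξ = 0.526 × 301 = 158.33 mol/min
Reaction term: ξ·ΔH°_rxn = 158.33 × 31.5 = 4987.3 kJ/min
Q = ΔH = 4987.3 kJ/min = 83.121 kW
Heat supplied = 83.121 kJ/s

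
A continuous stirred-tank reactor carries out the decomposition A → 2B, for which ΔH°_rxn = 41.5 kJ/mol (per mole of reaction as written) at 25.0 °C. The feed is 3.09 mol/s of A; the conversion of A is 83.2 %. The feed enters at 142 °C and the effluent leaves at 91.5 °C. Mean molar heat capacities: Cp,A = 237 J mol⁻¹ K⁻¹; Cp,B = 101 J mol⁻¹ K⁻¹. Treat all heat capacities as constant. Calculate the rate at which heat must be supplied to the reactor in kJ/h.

Q_in = 229000 kJ/h

Extent of reaction ξ = 0.832 × 3.09 = 2.5709 mol/s
Reaction term: ξ·ΔH°_rxn = 2.5709 × 41.5 = 106.69 kJ/s
Sensible, feed 142→25 °C: -85.683 kJ/s
Outlet flows (mol/s): A 0.51912, B 5.1418
Sensible, products 25→91.5 °C: 42.716 kJ/s
Q = ΔH = 63.725 kJ/s = 63.725 kW
Heat supplied = 229410 kJ/h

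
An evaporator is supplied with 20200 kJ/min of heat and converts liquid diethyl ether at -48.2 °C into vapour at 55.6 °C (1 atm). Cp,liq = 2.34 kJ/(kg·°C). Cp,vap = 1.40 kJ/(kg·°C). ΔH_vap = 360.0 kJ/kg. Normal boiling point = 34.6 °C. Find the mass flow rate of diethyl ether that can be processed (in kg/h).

Δh = 2.34×(34.6−-48.2) + 360.0 + 1.40×(55.6−34.6) = 583.15 kJ/kg
Q = 20200 kJ/min = 336.67 kJ/s = 1.212e+06 kJ/h
ṁ = Q/Δh = 1.212e+06 / 583.15 = 2078.4 kg/h

ṁ = 2080 kg/h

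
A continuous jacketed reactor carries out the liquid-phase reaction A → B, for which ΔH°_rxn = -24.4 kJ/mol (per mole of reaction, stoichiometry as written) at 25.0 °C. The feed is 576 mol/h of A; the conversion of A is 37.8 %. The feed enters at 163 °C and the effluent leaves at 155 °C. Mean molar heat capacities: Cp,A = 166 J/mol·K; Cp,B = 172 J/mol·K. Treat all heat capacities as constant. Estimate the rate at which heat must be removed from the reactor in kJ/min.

Q_out = 98.5 kJ/min

Extent of reaction ξ = 0.378 × 576 = 217.73 mol/h
Reaction term: ξ·ΔH°_rxn = 217.73 × -24.4 = -5312.6 kJ/h
Sensible, feed 163→25 °C: -13195 kJ/h
Outlet flows (mol/h): A 358.27, B 217.73
Sensible, products 25→155 °C: 12600 kJ/h
Q = ΔH = -5907.7 kJ/h = -1.641 kW
Heat removed = 98.461 kJ/min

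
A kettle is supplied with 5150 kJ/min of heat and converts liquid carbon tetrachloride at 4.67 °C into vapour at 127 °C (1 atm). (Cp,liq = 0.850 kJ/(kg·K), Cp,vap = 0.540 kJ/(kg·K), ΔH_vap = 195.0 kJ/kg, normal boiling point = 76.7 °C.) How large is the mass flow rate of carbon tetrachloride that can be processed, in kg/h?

Δh = 0.850×(76.7−4.67) + 195.0 + 0.540×(127−76.7) = 283.39 kJ/kg
Q = 5150 kJ/min = 85.833 kJ/s = 309000 kJ/h
ṁ = Q/Δh = 309000 / 283.39 = 1090.4 kg/h

ṁ = 1090 kg/h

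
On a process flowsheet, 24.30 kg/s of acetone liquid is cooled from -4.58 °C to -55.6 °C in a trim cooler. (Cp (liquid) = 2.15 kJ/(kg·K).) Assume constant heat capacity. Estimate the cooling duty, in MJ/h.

Q = ṁ·Cp·ΔT = 24.30 × 2.15 × (-55.6 − -4.58) = -2665.5 kJ/s
Cooling duty = 9595.9 MJ/h

Q_c = 9600 MJ/h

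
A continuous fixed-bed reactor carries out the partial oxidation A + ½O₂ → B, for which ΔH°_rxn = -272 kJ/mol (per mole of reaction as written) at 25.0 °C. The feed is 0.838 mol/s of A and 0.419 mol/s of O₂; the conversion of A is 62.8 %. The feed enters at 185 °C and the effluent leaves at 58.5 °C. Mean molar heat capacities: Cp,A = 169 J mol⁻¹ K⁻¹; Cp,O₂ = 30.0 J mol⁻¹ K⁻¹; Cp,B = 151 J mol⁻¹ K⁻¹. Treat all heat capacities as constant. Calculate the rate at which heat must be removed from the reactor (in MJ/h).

Extent of reaction ξ = 0.628 × 0.838 = 0.52626 mol/s
Reaction term: ξ·ΔH°_rxn = 0.52626 × -272 = -143.14 kJ/s
Sensible, feed 185→25 °C: -24.671 kJ/s
Outlet flows (mol/s): A 0.31174, O₂ 0.15587, B 0.52626
Sensible, products 25→58.5 °C: 4.5836 kJ/s
Q = ΔH = -163.23 kJ/s = -163.23 kW
Heat removed = 587.63 MJ/h

Q_out = 588 MJ/h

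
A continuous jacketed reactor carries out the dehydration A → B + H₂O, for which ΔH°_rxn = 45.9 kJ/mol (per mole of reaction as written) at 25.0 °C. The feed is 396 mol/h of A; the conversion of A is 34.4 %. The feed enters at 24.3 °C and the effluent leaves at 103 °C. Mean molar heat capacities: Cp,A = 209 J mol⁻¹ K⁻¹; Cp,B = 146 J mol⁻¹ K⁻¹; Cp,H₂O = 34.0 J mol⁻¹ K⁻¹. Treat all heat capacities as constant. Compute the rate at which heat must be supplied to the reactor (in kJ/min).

Q_in = 208 kJ/min

Extent of reaction ξ = 0.344 × 396 = 136.22 mol/h
Reaction term: ξ·ΔH°_rxn = 136.22 × 45.9 = 6252.7 kJ/h
Sensible, feed 24.3→25 °C: 57.935 kJ/h
Outlet flows (mol/h): A 259.78, B 136.22, H₂O 136.22
Sensible, products 25→103 °C: 6147.5 kJ/h
Q = ΔH = 12458 kJ/h = 3.4606 kW
Heat supplied = 207.63 kJ/min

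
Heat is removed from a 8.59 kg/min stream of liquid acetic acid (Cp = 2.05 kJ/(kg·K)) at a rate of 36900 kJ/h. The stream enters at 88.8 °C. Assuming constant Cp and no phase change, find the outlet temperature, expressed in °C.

T_out = 53.9 °C

Q = 36900 kJ/h = 615 kJ/min
ΔT = Q/(ṁ·Cp) = 615/(8.59×2.05) = 34.924 K
T_out = 88.8 − 34.924 = 53.876 °C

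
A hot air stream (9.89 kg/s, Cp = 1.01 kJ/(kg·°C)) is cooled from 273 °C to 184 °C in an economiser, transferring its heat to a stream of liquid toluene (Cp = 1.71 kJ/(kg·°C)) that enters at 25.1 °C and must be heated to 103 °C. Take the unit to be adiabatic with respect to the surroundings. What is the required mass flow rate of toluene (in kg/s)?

ṁ_c = 6.67 kg/s

Heat released by hot stream: Q = 9.89 × 1.01 × (273 − 184) = 889.01 kJ/s
Energy balance on cold side (adiabatic exchanger): Q = ṁ_c·Cp_c·(T_c,out − T_c,in)
ṁ_c = 889.01 / [1.71 × (103 − 25.1)] = 6.6738 kg/s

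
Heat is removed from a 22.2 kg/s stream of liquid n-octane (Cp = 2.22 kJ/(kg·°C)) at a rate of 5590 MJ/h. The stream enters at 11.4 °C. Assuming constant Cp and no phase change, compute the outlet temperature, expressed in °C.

T_out = -20.1 °C

Q = 5590 MJ/h = 1552.8 kJ/s
ΔT = Q/(ṁ·Cp) = 1552.8/(22.2×2.22) = 31.507 K
T_out = 11.4 − 31.507 = -20.107 °C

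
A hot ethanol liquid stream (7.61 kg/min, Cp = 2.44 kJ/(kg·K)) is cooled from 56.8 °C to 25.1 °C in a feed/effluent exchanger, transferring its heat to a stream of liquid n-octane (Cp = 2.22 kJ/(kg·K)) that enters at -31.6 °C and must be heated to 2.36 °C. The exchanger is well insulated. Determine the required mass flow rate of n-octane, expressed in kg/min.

ṁ_c = 7.81 kg/min

Heat released by hot stream: Q = 7.61 × 2.44 × (56.8 − 25.1) = 588.62 kJ/min
Energy balance on cold side (adiabatic exchanger): Q = ṁ_c·Cp_c·(T_c,out − T_c,in)
ṁ_c = 588.62 / [2.22 × (2.36 − -31.6)] = 7.8075 kg/min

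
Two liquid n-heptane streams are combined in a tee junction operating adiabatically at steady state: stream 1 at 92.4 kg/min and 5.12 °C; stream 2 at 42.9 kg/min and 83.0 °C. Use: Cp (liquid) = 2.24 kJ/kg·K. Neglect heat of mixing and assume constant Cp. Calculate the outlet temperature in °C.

No heat crosses the boundary, so H_out = H_in.
T_out = Σ ṁᵢCp,ᵢTᵢ / Σ ṁᵢCp,ᵢ
      = 9035.7 / 303.07 = 29.814 °C

T_out = 29.8 °C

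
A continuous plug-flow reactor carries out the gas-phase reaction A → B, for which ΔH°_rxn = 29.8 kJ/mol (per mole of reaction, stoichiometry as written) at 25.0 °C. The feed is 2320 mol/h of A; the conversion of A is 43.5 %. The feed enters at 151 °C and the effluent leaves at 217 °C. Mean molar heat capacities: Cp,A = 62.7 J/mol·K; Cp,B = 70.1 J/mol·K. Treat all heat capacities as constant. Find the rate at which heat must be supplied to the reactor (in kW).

Extent of reaction ξ = 0.435 × 2320 = 1009.2 mol/h
Reaction term: ξ·ΔH°_rxn = 1009.2 × 29.8 = 30074 kJ/h
Sensible, feed 151→25 °C: -18328 kJ/h
Outlet flows (mol/h): A 1310.8, B 1009.2
Sensible, products 25→217 °C: 29363 kJ/h
Q = ΔH = 41109 kJ/h = 11.419 kW
Heat supplied = 11.419 kW

Q_in = 11.4 kW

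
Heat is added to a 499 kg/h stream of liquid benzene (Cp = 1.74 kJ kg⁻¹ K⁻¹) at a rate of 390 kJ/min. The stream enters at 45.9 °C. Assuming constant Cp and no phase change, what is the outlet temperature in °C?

T_out = 72.9 °C

Q = 390 kJ/min = 23400 kJ/h
ΔT = Q/(ṁ·Cp) = 23400/(499×1.74) = 26.95 K
T_out = 45.9 + 26.95 = 72.85 °C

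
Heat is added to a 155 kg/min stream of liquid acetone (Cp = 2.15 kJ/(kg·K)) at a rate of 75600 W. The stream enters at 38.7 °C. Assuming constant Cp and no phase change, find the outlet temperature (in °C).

Q = 75600 W = 4536 kJ/min
ΔT = Q/(ṁ·Cp) = 4536/(155×2.15) = 13.611 K
T_out = 38.7 + 13.611 = 52.311 °C

T_out = 52.3 °C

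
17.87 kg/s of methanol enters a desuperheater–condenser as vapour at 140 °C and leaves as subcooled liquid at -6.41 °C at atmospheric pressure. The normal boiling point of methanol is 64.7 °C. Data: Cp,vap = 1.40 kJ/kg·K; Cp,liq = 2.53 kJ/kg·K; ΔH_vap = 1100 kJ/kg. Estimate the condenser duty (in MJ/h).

Q_c = 89100 MJ/h

vapour 140→64.7 °C: -105.42 kJ/kg
condensation at 64.7 °C: -1100 kJ/kg
liquid 64.7→-6.41 °C: -179.91 kJ/kg
Δh = -105.42 + -1100 + -179.91 = -1385.3 kJ/kg
Q = ṁ·Δh = 17.87 kg/s × -1385.3 kJ/kg = -24756 kJ/s
|Q| = 24756 kW = 89121 MJ/h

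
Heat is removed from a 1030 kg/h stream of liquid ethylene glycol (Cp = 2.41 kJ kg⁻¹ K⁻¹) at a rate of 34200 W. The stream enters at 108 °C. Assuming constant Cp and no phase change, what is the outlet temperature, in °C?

Q = 34200 W = 123120 kJ/h
ΔT = Q/(ṁ·Cp) = 123120/(1030×2.41) = 49.599 K
T_out = 108 − 49.599 = 58.401 °C

T_out = 58.4 °C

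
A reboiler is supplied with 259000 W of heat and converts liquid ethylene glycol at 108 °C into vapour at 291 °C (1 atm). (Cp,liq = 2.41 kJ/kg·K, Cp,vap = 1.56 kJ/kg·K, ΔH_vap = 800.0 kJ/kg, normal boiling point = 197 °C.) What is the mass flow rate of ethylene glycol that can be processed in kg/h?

ṁ = 803 kg/h

Δh = 2.41×(197−108) + 800.0 + 1.56×(291−197) = 1161.1 kJ/kg
Q = 259000 W = 259 kJ/s = 932400 kJ/h
ṁ = Q/Δh = 932400 / 1161.1 = 803.01 kg/h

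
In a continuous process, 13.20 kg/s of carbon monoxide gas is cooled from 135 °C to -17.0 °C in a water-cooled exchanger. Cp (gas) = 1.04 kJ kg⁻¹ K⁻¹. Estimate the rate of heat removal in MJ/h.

Q = ṁ·Cp·ΔT = 13.20 × 1.04 × (-17.0 − 135) = -2086.7 kJ/s
Cooling duty = 7512 MJ/h

Q_c = 7510 MJ/h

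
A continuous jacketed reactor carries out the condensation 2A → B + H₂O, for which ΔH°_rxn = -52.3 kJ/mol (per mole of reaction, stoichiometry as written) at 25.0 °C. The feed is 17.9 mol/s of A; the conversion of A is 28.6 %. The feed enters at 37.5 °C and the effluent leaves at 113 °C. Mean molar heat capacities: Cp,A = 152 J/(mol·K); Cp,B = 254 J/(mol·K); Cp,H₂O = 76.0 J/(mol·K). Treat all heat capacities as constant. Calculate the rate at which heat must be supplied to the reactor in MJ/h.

Extent of reaction ξ = 0.286 × 17.9 / 2 = 2.5597 mol/s
Reaction term: ξ·ΔH°_rxn = 2.5597 × -52.3 = -133.87 kJ/s
Sensible, feed 37.5→25 °C: -34.01 kJ/s
Outlet flows (mol/s): A 12.781, B 2.5597, H₂O 2.5597
Sensible, products 25→113 °C: 245.29 kJ/s
Q = ΔH = 77.405 kJ/s = 77.405 kW
Heat supplied = 278.66 MJ/h

Q_in = 279 MJ/h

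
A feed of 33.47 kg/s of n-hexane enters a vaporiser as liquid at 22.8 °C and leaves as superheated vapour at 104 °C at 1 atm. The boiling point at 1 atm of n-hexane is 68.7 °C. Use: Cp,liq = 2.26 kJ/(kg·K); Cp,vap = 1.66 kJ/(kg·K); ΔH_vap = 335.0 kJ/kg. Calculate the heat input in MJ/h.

Q = 59900 MJ/h

liquid 22.8→68.7 °C: 103.73 kJ/kg
vaporisation at 68.7 °C: 335 kJ/kg
vapour 68.7→104 °C: 58.598 kJ/kg
Δh = 103.73 + 335 + 58.598 = 497.33 kJ/kg
Q = ṁ·Δh = 33.47 kg/s × 497.33 kJ/kg = 16646 kJ/s
|Q| = 16646 kW = 59925 MJ/h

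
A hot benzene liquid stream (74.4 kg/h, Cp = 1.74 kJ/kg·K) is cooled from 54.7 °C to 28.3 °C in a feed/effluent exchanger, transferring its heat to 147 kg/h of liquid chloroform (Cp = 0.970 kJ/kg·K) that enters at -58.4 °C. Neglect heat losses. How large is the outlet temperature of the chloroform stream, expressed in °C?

Heat released by hot stream: Q = 74.4 × 1.74 × (54.7 − 28.3) = 3417.6 kJ/h
Energy balance on cold side (adiabatic exchanger): Q = ṁ_c·Cp_c·(T_c,out − T_c,in)
T_c,out = -58.4 + 3417.6/(147 × 0.970) = -34.432 °C

T_c,out = -34.4 °C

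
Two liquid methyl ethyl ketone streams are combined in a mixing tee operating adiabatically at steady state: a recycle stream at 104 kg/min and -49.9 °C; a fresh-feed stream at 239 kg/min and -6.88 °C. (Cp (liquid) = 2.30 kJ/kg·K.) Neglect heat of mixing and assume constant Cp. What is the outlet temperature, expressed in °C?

Energy balance with Q = 0: Σ ṁᵢCp,ᵢ(T_out − Tᵢ) = 0
T_out = Σ ṁᵢCp,ᵢTᵢ / Σ ṁᵢCp,ᵢ
      = -15718 / 788.9 = -19.924 °C

T_out = -19.9 °C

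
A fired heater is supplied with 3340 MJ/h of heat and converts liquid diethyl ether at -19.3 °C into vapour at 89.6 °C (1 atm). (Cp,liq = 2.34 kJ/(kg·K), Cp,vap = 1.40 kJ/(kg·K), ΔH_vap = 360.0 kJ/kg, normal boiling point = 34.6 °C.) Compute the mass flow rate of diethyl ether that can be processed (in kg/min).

ṁ = 98.9 kg/min

Δh = 2.34×(34.6−-19.3) + 360.0 + 1.40×(89.6−34.6) = 563.13 kJ/kg
Q = 3340 MJ/h = 927.78 kJ/s = 55667 kJ/min
ṁ = Q/Δh = 55667 / 563.13 = 98.853 kg/min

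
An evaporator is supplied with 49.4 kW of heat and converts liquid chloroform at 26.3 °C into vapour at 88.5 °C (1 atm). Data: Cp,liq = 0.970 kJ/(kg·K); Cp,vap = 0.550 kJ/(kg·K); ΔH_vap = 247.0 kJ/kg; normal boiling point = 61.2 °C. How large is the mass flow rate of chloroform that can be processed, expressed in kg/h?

Δh = 0.970×(61.2−26.3) + 247.0 + 0.550×(88.5−61.2) = 295.87 kJ/kg
Q = 49.4 kW = 49.4 kJ/s = 177840 kJ/h
ṁ = Q/Δh = 177840 / 295.87 = 601.08 kg/h

ṁ = 601 kg/h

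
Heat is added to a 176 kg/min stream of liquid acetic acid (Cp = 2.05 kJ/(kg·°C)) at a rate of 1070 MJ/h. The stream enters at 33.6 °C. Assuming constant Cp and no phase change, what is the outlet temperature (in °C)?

Q = 1070 MJ/h = 17833 kJ/min
ΔT = Q/(ṁ·Cp) = 17833/(176×2.05) = 49.427 K
T_out = 33.6 + 49.427 = 83.027 °C

T_out = 83.0 °C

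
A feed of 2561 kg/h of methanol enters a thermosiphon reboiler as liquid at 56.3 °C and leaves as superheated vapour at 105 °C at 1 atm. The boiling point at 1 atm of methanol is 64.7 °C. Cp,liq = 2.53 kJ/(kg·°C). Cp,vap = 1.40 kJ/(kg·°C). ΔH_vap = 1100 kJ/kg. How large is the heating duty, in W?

liquid 56.3→64.7 °C: 21.252 kJ/kg
vaporisation at 64.7 °C: 1100 kJ/kg
vapour 64.7→105 °C: 56.42 kJ/kg
Δh = 21.252 + 1100 + 56.42 = 1177.7 kJ/kg
Q = ṁ·Δh = 2561 kg/h × 1177.7 kJ/kg = 3.016e+06 kJ/h
|Q| = 837.78 kW = 837780 W

Q = 838000 W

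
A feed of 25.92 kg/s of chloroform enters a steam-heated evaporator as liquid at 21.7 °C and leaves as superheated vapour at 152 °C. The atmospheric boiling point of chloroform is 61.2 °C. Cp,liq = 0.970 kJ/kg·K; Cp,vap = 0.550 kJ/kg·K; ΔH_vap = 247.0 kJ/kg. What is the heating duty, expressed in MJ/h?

liquid 21.7→61.2 °C: 38.315 kJ/kg
vaporisation at 61.2 °C: 247 kJ/kg
vapour 61.2→152 °C: 49.94 kJ/kg
Δh = 38.315 + 247 + 49.94 = 335.25 kJ/kg
Q = ṁ·Δh = 25.92 kg/s × 335.25 kJ/kg = 8689.8 kJ/s
|Q| = 8689.8 kW = 31283 MJ/h

Q = 31300 MJ/h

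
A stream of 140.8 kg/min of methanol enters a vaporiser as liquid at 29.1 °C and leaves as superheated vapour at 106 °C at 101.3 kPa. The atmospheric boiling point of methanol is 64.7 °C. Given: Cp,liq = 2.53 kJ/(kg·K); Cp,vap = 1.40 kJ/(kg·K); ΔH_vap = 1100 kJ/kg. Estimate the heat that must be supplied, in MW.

Q = 2.93 MW

liquid 29.1→64.7 °C: 90.068 kJ/kg
vaporisation at 64.7 °C: 1100 kJ/kg
vapour 64.7→106 °C: 57.82 kJ/kg
Δh = 90.068 + 1100 + 57.82 = 1247.9 kJ/kg
Q = ṁ·Δh = 140.8 kg/min × 1247.9 kJ/kg = 175700 kJ/min
|Q| = 2928.4 kW = 2.9284 MW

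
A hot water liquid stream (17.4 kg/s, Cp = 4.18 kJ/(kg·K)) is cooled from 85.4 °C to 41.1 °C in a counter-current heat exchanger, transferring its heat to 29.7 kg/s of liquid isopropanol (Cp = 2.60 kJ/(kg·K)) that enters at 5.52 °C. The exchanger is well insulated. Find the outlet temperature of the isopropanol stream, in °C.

T_c,out = 47.2 °C

Heat released by hot stream: Q = 17.4 × 4.18 × (85.4 − 41.1) = 3222 kJ/s
Energy balance on cold side (adiabatic exchanger): Q = ṁ_c·Cp_c·(T_c,out − T_c,in)
T_c,out = 5.52 + 3222/(29.7 × 2.60) = 47.245 °C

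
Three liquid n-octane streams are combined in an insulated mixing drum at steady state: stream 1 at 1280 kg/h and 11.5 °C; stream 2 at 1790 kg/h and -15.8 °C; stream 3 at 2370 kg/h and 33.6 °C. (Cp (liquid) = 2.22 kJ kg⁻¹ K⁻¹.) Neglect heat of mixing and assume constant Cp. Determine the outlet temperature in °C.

T_out = 12.1 °C

No heat crosses the boundary, so H_out = H_in.
T_out = Σ ṁᵢCp,ᵢTᵢ / Σ ṁᵢCp,ᵢ
      = 146680 / 12077 = 12.145 °C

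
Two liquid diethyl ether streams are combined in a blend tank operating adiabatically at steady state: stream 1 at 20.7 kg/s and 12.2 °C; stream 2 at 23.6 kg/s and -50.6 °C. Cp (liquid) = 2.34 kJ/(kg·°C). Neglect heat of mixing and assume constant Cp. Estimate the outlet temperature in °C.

T_out = -21.3 °C

Adiabatic, steady state ⇒ Σ ṁᵢCp,ᵢ(T_out − Tᵢ) = 0
Σ ṁᵢCp,ᵢTᵢ = 20.7×2.34×12.2 + 23.6×2.34×-50.6 = -2203.4
Σ ṁᵢCp,ᵢ = 20.7×2.34 + 23.6×2.34 = 103.66
T_out = -2203.4 / 103.66 = -21.256 °C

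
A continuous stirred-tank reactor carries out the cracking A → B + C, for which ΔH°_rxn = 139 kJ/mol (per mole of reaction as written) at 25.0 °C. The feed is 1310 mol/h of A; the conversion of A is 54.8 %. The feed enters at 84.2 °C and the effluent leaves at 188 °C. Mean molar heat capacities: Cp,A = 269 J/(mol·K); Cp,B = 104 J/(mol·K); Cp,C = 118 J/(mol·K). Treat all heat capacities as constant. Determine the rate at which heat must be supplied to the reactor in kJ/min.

Q_in = 2180 kJ/min

Extent of reaction ξ = 0.548 × 1310 = 717.88 mol/h
Reaction term: ξ·ΔH°_rxn = 717.88 × 139 = 99785 kJ/h
Sensible, feed 84.2→25 °C: -20861 kJ/h
Outlet flows (mol/h): A 592.12, B 717.88, C 717.88
Sensible, products 25→188 °C: 51940 kJ/h
Q = ΔH = 130860 kJ/h = 36.351 kW
Heat supplied = 2181.1 kJ/min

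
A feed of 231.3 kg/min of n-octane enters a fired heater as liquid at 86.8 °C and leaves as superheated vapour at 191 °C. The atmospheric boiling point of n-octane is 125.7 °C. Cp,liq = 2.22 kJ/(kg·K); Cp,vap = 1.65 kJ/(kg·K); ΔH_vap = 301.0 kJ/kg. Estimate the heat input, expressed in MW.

Q = 1.91 MW

liquid 86.8→125.7 °C: 86.358 kJ/kg
vaporisation at 125.7 °C: 301 kJ/kg
vapour 125.7→191 °C: 107.74 kJ/kg
Δh = 86.358 + 301 + 107.74 = 495.1 kJ/kg
Q = ṁ·Δh = 231.3 kg/min × 495.1 kJ/kg = 114520 kJ/min
|Q| = 1908.6 kW = 1.9086 MW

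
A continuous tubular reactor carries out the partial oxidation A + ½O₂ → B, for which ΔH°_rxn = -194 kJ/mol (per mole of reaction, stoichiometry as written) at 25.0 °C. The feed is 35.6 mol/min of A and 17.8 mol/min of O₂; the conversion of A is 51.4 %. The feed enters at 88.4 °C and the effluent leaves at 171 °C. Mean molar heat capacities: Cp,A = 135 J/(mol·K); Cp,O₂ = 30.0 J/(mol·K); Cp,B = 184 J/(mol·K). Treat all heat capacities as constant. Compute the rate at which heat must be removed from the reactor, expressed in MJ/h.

Q_out = 181 MJ/h

Extent of reaction ξ = 0.514 × 35.6 = 18.298 mol/min
Reaction term: ξ·ΔH°_rxn = 18.298 × -194 = -3549.9 kJ/min
Sensible, feed 88.4→25 °C: -338.56 kJ/min
Outlet flows (mol/min): A 17.302, O₂ 8.6508, B 18.298
Sensible, products 25→171 °C: 870.47 kJ/min
Q = ΔH = -3018 kJ/min = -50.3 kW
Heat removed = 181.08 MJ/h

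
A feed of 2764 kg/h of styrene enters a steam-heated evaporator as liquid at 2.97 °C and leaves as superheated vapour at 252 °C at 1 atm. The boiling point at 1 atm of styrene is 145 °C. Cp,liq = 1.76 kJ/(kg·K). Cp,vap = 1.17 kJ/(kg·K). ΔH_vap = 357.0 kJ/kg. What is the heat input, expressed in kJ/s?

Q = 562 kJ/s

liquid 2.97→145 °C: 249.97 kJ/kg
vaporisation at 145 °C: 357 kJ/kg
vapour 145→252 °C: 125.19 kJ/kg
Δh = 249.97 + 357 + 125.19 = 732.16 kJ/kg
Q = ṁ·Δh = 2764 kg/h × 732.16 kJ/kg = 2.0237e+06 kJ/h
|Q| = 562.14 kW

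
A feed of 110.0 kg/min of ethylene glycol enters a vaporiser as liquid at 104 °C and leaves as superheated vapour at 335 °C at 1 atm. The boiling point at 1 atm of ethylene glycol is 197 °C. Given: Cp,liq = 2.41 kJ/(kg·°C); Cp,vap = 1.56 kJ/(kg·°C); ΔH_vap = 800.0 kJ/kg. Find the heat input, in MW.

liquid 104→197 °C: 224.13 kJ/kg
vaporisation at 197 °C: 800 kJ/kg
vapour 197→335 °C: 215.28 kJ/kg
Δh = 224.13 + 800 + 215.28 = 1239.4 kJ/kg
Q = ṁ·Δh = 110.0 kg/min × 1239.4 kJ/kg = 136340 kJ/min
|Q| = 2272.3 kW = 2.2723 MW

Q = 2.27 MW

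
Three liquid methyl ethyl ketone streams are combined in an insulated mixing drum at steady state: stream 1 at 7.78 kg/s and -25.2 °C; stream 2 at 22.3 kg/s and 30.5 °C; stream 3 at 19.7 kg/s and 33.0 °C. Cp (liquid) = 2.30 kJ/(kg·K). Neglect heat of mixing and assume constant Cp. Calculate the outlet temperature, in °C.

T_out = 22.8 °C

No heat crosses the boundary, so H_out = H_in.
T_out = Σ ṁᵢCp,ᵢTᵢ / Σ ṁᵢCp,ᵢ
      = 2608.6 / 114.49 = 22.784 °C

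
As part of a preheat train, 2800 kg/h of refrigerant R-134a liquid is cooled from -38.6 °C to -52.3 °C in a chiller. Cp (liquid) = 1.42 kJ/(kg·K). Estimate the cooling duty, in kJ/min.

Q_c = 908 kJ/min

Q = ṁ·Cp·ΔT = 2800 × 1.42 × (-52.3 − -38.6) = -54471 kJ/h
Converting: 54471 / 3600 s = 15.131 kW
Cooling duty = 907.85 kJ/min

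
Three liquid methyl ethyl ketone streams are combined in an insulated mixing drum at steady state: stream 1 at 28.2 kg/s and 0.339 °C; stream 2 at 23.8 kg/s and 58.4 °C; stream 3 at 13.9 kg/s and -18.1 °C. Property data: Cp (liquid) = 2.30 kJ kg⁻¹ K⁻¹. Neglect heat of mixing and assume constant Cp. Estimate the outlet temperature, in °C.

Adiabatic, steady state ⇒ Σ ṁᵢCp,ᵢ(T_out − Tᵢ) = 0
T_out = Σ ṁᵢCp,ᵢTᵢ / Σ ṁᵢCp,ᵢ
      = 2640.1 / 151.57 = 17.419 °C

T_out = 17.4 °C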